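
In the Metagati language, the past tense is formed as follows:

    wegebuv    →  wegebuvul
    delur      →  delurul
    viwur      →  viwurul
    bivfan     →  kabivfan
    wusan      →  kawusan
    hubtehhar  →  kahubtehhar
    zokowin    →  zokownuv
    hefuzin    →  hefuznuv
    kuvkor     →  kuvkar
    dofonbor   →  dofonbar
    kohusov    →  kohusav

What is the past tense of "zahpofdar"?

"zahpofdar" has last vowel 'a'. The stems whose last vowel is 'a' (bivfan → kabivfan, wusan → kawusan, hubtehhar → kahubtehhar) add the prefix ka-.
The other patterns: stems whose last vowel is 'u' add -ul; stems whose last vowel is 'i' delete the last vowel and add -uv; stems whose last vowel is 'o' change the last vowel to 'a'.
So zahpofdar → kazahpofdar.

kazahpofdar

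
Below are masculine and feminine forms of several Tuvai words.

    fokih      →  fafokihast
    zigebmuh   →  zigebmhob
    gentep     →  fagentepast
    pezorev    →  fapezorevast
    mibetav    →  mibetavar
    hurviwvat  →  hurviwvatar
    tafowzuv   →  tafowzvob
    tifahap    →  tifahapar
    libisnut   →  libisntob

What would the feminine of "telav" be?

telavar

libisnut and hurviwvat both end in -t yet inflect differently (libisntob, hurviwvatar), so the final letter is not what conditions the rule; the last vowel is.
"telav" has last vowel 'a'. The stems whose last vowel is 'a' (tifahap → tifahapar, hurviwvat → hurviwvatar, mibetav → mibetavar) add -ar.
The other patterns: stems whose last vowel is 'u' delete the last vowel and add -ob; stems whose last vowel is 'e' or 'i' add fa- … -ast around the stem.
So telav → telavar.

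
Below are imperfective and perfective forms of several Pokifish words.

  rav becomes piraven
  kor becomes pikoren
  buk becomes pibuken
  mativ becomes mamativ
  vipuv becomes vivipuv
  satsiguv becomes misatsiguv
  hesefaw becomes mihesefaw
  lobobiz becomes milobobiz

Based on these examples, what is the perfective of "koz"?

rav and mativ both end in -v yet inflect differently (piraven, mamativ), so the final letter is not what conditions the rule; the number of vowels is.
"koz" has 1 vowel. The stems with 1 vowel (rav → piraven, kor → pikoren, buk → pibuken) add pi- … -en around the stem.
So koz → pikozen.

pikozen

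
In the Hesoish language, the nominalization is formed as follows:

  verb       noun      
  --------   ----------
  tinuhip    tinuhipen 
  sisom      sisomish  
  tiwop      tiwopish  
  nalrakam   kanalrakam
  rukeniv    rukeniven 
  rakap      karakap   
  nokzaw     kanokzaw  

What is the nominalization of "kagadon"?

tinuhip and tiwop both end in -p yet inflect differently (tinuhipen, tiwopish), so the final letter is not what conditions the rule; the last vowel is.
"kagadon" has last vowel 'o'. The stems whose last vowel is 'o' (sisom → sisomish, tiwop → tiwopish) add -ish.
The other patterns: stems whose last vowel is 'i' add -en; stems whose last vowel is 'a' add the prefix ka-.
So kagadon → kagadonish.

kagadonish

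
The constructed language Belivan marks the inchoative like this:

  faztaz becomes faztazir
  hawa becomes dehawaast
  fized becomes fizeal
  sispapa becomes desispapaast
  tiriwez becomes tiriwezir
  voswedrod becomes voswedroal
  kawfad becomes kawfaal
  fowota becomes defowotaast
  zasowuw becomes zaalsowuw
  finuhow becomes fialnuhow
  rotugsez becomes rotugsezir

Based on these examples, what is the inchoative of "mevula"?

demevulaast

"mevula" ends in -a. The stems ending in -a (sispapa → desispapaast, hawa → dehawaast, fowota → defowotaast) add de- … -ast around the stem.
So mevula → demevulaast.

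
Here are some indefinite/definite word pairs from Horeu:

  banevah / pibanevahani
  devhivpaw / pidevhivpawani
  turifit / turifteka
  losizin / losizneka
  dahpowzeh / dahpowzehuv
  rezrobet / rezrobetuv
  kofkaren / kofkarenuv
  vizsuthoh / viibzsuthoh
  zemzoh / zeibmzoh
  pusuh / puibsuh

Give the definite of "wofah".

banevah and dahpowzeh both end in -h yet inflect differently (pibanevahani, dahpowzehuv), so the final letter is not what conditions the rule; the last vowel is.
"wofah" has last vowel 'a'. The stems whose last vowel is 'a' (banevah → pibanevahani, devhivpaw → pidevhivpawani) add pi- … -ani around the stem.
So wofah → piwofahani.

piwofahani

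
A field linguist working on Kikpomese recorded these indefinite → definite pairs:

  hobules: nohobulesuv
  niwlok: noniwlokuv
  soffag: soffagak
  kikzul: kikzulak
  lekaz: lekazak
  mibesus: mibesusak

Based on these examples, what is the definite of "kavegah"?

"kavegah" has last vowel 'a'. The stems whose last vowel is 'a' (lekaz → lekazak, soffag → soffagak) add -ak.
The other pattern: stems whose last vowel is 'e' or 'o' add no- … -uv around the stem.
So kavegah → kavegahak.

kavegahak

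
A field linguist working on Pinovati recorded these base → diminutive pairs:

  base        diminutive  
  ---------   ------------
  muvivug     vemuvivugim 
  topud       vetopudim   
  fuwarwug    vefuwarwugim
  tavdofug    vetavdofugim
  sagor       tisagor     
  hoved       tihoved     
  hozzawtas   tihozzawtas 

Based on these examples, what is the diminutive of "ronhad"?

"ronhad" has last vowel 'a'. The one such stem in the data (hozzawtas → tihozzawtas) adds the prefix ti-, so the same rule applies.
The other pattern: stems whose last vowel is 'u' add ve- … -im around the stem.
So ronhad → tironhad.

tironhad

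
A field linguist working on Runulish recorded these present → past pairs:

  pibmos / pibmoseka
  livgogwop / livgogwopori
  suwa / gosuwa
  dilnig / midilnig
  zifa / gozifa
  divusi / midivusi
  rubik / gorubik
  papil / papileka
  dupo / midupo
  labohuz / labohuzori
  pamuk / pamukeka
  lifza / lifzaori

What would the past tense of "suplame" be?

"suplame" begins with s-. The one such stem in the data (suwa → gosuwa) adds the prefix go-, so the same rule applies.
The other patterns: stems beginning with l- add -ori; stems beginning with d- add the prefix mi-; stems beginning with p- add -eka.
So suplame → gosuplame.

gosuplame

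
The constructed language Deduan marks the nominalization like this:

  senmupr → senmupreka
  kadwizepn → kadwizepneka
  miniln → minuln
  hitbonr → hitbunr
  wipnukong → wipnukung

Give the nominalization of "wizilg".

kadwizepn and miniln both end in -n yet inflect differently (kadwizepneka, minuln), so the final letter is not what conditions the rule; the second-to-last letter is.
"wizilg" has second-to-last letter 'l'. The one such stem in the data (miniln → minuln) changes the last vowel to 'u' (as do wipnukong, hitbonr), so the same rule applies.
The other pattern: stems whose second-to-last letter is 'p' add -eka.
So wizilg → wizulg.

wizulg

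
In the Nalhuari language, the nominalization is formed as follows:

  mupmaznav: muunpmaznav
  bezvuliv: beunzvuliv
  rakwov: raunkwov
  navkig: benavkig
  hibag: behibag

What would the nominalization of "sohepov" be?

bezvuliv and navkig both have last vowel 'i' yet inflect differently (beunzvuliv, benavkig), so the last vowel is not what conditions the rule; the final letter is.
"sohepov" ends in -v. The stems ending in -v (mupmaznav → muunpmaznav, bezvuliv → beunzvuliv, rakwov → raunkwov) insert -un- after the first vowel.
So sohepov → sounhepov.

sounhepov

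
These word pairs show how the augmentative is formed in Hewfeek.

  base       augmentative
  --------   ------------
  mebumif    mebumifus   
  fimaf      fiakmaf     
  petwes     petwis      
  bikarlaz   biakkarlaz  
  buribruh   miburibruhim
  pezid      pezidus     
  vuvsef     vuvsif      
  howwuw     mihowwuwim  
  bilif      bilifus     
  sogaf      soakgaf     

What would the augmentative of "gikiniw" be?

fimaf and vuvsef both end in -f yet inflect differently (fiakmaf, vuvsif), so the final letter is not what conditions the rule; the last vowel is.
"gikiniw" has last vowel 'i'. The stems whose last vowel is 'i' (bilif → bilifus, mebumif → mebumifus, pezid → pezidus) add -us.
The other patterns: stems whose last vowel is 'a' insert -ak- after the first vowel; stems whose last vowel is 'e' change the last vowel to 'i'; stems whose last vowel is 'u' add mi- … -im around the stem.
So gikiniw → gikiniwus.

gikiniwus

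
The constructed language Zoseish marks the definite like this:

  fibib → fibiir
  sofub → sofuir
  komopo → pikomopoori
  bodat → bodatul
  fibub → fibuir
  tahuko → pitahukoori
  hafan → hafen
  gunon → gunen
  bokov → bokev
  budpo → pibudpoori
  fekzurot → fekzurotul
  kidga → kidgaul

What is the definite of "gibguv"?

gibgev

gunon and tahuko both have last vowel 'o' yet inflect differently (gunen, pitahukoori), so the last vowel is not what conditions the rule; the final letter is.
"gibguv" ends in -v. The one such stem in the data (bokov → bokev) changes the last vowel to 'e' (as do gunon, hafan), so the same rule applies.
So gibguv → gibgev.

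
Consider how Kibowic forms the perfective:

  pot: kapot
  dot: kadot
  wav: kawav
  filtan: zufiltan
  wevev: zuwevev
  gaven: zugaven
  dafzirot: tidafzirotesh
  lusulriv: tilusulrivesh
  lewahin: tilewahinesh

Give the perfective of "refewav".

tirefewavesh

wav and wevev both end in -v yet inflect differently (kawav, zuwevev), so the final letter is not what conditions the rule; the number of vowels is.
"refewav" has 3 vowels. The stems with 3 vowels (dafzirot → tidafzirotesh, lusulriv → tilusulrivesh, lewahin → tilewahinesh) add ti- … -esh around the stem.
The other patterns: stems with 1 vowel add the prefix ka-; stems with 2 vowels add the prefix zu-.
So refewav → tirefewavesh.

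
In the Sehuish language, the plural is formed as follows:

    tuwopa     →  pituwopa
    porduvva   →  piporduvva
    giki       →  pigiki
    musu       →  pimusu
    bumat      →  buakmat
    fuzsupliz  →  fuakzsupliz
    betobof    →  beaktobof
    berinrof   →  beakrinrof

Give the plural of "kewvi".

pikewvi

"kewvi" ends in a vowel. The stems ending in a vowel (tuwopa → pituwopa, porduvva → piporduvva, giki → pigiki) add the prefix pi-.
So kewvi → pikewvi.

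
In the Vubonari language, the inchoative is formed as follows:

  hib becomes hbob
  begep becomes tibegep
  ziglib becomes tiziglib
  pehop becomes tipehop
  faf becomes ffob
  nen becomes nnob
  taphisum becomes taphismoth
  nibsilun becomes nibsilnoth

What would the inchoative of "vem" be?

hib and ziglib both end in -b yet inflect differently (hbob, tiziglib), so the final letter is not what conditions the rule; the number of vowels is.
"vem" has 1 vowel. The stems with 1 vowel (faf → ffob, nen → nnob, hib → hbob) delete the last vowel and add -ob.
The other patterns: stems with 2 vowels add the prefix ti-; stems with 3 vowels delete the last vowel and add -oth.
So vem → vmob.

vmob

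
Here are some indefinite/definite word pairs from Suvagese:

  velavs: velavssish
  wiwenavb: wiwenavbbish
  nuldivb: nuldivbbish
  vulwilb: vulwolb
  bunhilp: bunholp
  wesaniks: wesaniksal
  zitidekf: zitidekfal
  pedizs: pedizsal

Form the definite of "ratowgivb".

"ratowgivb" has second-to-last letter 'v'. The stems whose second-to-last letter is 'v' (velavs → velavssish, wiwenavb → wiwenavbbish, nuldivb → nuldivbbish) double the final consonant and add -ish.
The other patterns: stems whose second-to-last letter is 'l' change the last vowel to 'o'; stems whose second-to-last letter is 'k' or 'z' add -al.
So ratowgivb → ratowgivbbish.

ratowgivbbish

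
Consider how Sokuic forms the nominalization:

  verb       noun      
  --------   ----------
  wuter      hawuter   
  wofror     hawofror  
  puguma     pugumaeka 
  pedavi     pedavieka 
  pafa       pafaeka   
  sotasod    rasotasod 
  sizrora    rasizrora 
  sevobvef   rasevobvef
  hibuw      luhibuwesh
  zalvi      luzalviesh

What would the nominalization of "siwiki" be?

puguma and sizrora both end in -a yet inflect differently (pugumaeka, rasizrora), so the final letter is not what conditions the rule; the first letter is.
"siwiki" begins with s-. The stems beginning with s- (sotasod → rasotasod, sizrora → rasizrora, sevobvef → rasevobvef) add the prefix ra-.
So siwiki → rasiwiki.

rasiwiki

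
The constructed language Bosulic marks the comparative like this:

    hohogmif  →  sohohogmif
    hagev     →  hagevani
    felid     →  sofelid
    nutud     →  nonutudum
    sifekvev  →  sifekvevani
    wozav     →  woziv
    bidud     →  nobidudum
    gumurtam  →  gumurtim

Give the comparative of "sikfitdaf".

wozav and sifekvev both end in -v yet inflect differently (woziv, sifekvevani), so the final letter is not what conditions the rule; the last vowel is.
"sikfitdaf" has last vowel 'a'. The stems whose last vowel is 'a' (wozav → woziv, gumurtam → gumurtim) change the last vowel to 'i'.
So sikfitdaf → sikfitdif.

sikfitdif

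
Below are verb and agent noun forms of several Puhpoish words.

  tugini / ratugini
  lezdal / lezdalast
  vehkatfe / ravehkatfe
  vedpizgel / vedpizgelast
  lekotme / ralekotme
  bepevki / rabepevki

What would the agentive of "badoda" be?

vehkatfe and vedpizgel both have last vowel 'e' yet inflect differently (ravehkatfe, vedpizgelast), so the last vowel is not what conditions the rule; whether the stem ends in a vowel or a consonant is.
"badoda" ends in a vowel. The stems ending in a vowel (vehkatfe → ravehkatfe, bepevki → rabepevki, tugini → ratugini) add the prefix ra-.
The other pattern: stems ending in a consonant add -ast.
So badoda → rabadoda.

rabadoda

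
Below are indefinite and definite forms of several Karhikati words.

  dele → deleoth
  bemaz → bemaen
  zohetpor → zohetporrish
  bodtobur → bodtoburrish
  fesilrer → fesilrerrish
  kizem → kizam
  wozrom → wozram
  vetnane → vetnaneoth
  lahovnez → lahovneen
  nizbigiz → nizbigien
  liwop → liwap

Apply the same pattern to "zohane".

zohaneoth

lahovnez and fesilrer both have last vowel 'e' yet inflect differently (lahovneen, fesilrerrish), so the last vowel is not what conditions the rule; the final letter is.
"zohane" ends in -e. The stems ending in -e (dele → deleoth, vetnane → vetnaneoth) add -oth.
So zohane → zohaneoth.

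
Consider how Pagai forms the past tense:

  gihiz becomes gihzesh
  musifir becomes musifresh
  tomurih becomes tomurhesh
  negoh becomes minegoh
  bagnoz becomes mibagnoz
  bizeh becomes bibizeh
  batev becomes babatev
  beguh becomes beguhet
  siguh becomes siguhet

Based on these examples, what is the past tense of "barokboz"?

"barokboz" has last vowel 'o'. The stems whose last vowel is 'o' (negoh → minegoh, bagnoz → mibagnoz) add the prefix mi-.
The other patterns: stems whose last vowel is 'i' delete the last vowel and add -esh; stems whose last vowel is 'e' repeat the first consonant+vowel as a prefix; stems whose last vowel is 'u' add -et.
So barokboz → mibarokboz.

mibarokboz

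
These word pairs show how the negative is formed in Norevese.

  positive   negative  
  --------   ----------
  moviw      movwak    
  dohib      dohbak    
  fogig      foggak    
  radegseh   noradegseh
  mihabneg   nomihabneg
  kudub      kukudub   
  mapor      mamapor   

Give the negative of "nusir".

nusrak

fogig and mihabneg both end in -g yet inflect differently (foggak, nomihabneg), so the final letter is not what conditions the rule; the last vowel is.
"nusir" has last vowel 'i'. The stems whose last vowel is 'i' (moviw → movwak, dohib → dohbak, fogig → foggak) delete the last vowel and add -ak.
The other patterns: stems whose last vowel is 'e' add the prefix no-; stems whose last vowel is 'o' or 'u' repeat the first consonant+vowel as a prefix.
So nusir → nusrak.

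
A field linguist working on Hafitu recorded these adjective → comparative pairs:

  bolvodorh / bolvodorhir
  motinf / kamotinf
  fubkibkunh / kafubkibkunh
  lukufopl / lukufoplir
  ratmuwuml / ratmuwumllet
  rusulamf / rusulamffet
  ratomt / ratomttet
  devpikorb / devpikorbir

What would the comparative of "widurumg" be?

widurumgget

rusulamf and motinf both end in -f yet inflect differently (rusulamffet, kamotinf), so the final letter is not what conditions the rule; the second-to-last letter is.
"widurumg" has second-to-last letter 'm'. The stems whose second-to-last letter is 'm' (ratomt → ratomttet, ratmuwuml → ratmuwumllet, rusulamf → rusulamffet) double the final consonant and add -et.
The other patterns: stems whose second-to-last letter is 'n' add the prefix ka-; stems whose second-to-last letter is 'p' or 'r' add -ir.
So widurumg → widurumgget.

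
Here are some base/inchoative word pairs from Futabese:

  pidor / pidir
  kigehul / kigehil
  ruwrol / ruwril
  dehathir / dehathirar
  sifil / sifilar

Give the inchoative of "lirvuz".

sifil and ruwrol both end in -l yet inflect differently (sifilar, ruwril), so the final letter is not what conditions the rule; the last vowel is.
"lirvuz" has last vowel 'u'. The one such stem in the data (kigehul → kigehil) changes the last vowel to 'i' (as do ruwrol, pidor), so the same rule applies.
The other pattern: stems whose last vowel is 'i' add -ar.
So lirvuz → lirviz.

lirviz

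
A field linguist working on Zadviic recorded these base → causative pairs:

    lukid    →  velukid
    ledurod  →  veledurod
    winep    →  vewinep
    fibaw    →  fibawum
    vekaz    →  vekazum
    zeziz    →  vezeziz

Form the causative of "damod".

"damod" has last vowel 'o'. The one such stem in the data (ledurod → veledurod) adds the prefix ve-, so the same rule applies.
So damod → vedamod.

vedamod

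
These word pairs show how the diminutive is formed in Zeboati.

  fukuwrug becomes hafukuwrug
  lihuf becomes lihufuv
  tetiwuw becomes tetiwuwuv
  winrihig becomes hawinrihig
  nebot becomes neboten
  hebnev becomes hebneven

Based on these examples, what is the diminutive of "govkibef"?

govkibefuv

"govkibef" ends in -f. The one such stem in the data (lihuf → lihufuv) adds -uv, so the same rule applies.
So govkibef → govkibefuv.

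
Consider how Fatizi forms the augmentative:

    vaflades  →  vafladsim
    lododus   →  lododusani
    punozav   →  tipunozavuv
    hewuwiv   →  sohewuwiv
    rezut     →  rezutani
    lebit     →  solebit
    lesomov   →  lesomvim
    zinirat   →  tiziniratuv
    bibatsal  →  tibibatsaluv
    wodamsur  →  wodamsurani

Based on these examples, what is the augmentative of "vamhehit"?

hewuwiv and lesomov both end in -v yet inflect differently (sohewuwiv, lesomvim), so the final letter is not what conditions the rule; the last vowel is.
"vamhehit" has last vowel 'i'. The stems whose last vowel is 'i' (hewuwiv → sohewuwiv, lebit → solebit) add the prefix so-.
So vamhehit → sovamhehit.

sovamhehit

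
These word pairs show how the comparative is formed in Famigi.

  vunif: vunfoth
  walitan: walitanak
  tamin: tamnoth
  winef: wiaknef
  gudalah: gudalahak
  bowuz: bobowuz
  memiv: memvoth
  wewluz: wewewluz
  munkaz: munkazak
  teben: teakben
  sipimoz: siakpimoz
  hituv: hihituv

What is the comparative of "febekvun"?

"febekvun" has last vowel 'u'. The stems whose last vowel is 'u' (bowuz → bobowuz, wewluz → wewewluz, hituv → hihituv) repeat the first consonant+vowel as a prefix.
The other patterns: stems whose last vowel is 'i' delete the last vowel and add -oth; stems whose last vowel is 'e' or 'o' insert -ak- after the first vowel; stems whose last vowel is 'a' add -ak.
So febekvun → fefebekvun.

fefebekvun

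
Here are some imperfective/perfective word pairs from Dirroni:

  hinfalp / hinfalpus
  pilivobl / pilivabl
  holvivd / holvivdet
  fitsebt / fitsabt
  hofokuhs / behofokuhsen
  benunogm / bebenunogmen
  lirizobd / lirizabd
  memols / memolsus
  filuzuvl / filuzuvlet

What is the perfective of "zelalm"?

zelalmus

filuzuvl and pilivobl both end in -l yet inflect differently (filuzuvlet, pilivabl), so the final letter is not what conditions the rule; the second-to-last letter is.
"zelalm" has second-to-last letter 'l'. The stems whose second-to-last letter is 'l' (hinfalp → hinfalpus, memols → memolsus) add -us.
The other patterns: stems whose second-to-last letter is 'v' add -et; stems whose second-to-last letter is 'b' change the last vowel to 'a'; stems whose second-to-last letter is 'g' or 'h' add be- … -en around the stem.
So zelalm → zelalmus.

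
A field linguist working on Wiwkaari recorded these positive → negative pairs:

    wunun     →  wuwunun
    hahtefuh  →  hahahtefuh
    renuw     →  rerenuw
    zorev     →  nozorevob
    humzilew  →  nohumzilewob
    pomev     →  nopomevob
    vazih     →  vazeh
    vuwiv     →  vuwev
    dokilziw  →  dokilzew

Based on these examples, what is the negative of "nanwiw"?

"nanwiw" has last vowel 'i'. The stems whose last vowel is 'i' (vazih → vazeh, vuwiv → vuwev, dokilziw → dokilzew) change the last vowel to 'e'.
The other patterns: stems whose last vowel is 'u' repeat the first consonant+vowel as a prefix; stems whose last vowel is 'e' add no- … -ob around the stem.
So nanwiw → nanwew.

nanwew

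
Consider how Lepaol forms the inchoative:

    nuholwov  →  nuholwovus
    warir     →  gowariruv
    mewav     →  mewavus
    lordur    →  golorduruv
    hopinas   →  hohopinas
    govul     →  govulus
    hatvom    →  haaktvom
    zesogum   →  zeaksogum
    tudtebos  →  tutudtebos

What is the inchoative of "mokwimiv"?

mokwimivus

tudtebos and hatvom both have last vowel 'o' yet inflect differently (tutudtebos, haaktvom), so the last vowel is not what conditions the rule; the final letter is.
"mokwimiv" ends in -v. The stems ending in -v (nuholwov → nuholwovus, mewav → mewavus) add -us.
The other patterns: stems ending in -s repeat the first consonant+vowel as a prefix; stems ending in -m insert -ak- after the first vowel; stems ending in -r add go- … -uv around the stem.
So mokwimiv → mokwimivus.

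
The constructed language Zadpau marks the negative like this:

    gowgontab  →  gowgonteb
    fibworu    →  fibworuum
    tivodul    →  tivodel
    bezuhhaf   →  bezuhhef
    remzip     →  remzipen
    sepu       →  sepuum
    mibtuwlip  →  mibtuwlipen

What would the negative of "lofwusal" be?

sepu and tivodul both have last vowel 'u' yet inflect differently (sepuum, tivodel), so the last vowel is not what conditions the rule; the final letter is.
"lofwusal" ends in -l. The one such stem in the data (tivodul → tivodel) changes the last vowel to 'e' (as do gowgontab, bezuhhaf), so the same rule applies.
The other patterns: stems ending in -p add -en; stems ending in -u add -um.
So lofwusal → lofwusel.

lofwusel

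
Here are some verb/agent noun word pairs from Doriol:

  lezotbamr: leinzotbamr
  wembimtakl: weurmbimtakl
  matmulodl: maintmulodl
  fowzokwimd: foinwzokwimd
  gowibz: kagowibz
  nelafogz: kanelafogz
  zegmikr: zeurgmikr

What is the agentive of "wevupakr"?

"wevupakr" has second-to-last letter 'k'. The stems whose second-to-last letter is 'k' (zegmikr → zeurgmikr, wembimtakl → weurmbimtakl) insert -ur- after the first vowel.
So wevupakr → weurvupakr.

weurvupakr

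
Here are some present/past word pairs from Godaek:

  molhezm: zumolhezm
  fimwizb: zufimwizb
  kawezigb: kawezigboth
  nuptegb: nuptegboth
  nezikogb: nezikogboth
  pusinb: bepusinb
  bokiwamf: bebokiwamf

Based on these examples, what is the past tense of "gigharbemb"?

fimwizb and kawezigb both end in -b yet inflect differently (zufimwizb, kawezigboth), so the final letter is not what conditions the rule; the second-to-last letter is.
"gigharbemb" has second-to-last letter 'm'. The one such stem in the data (bokiwamf → bebokiwamf) adds the prefix be-, so the same rule applies.
The other patterns: stems whose second-to-last letter is 'z' add the prefix zu-; stems whose second-to-last letter is 'g' add -oth.
So gigharbemb → begigharbemb.

begigharbemb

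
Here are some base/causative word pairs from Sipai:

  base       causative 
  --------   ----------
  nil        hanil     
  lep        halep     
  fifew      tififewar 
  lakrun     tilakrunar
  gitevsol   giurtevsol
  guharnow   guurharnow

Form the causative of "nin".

hanin

nil and gitevsol both end in -l yet inflect differently (hanil, giurtevsol), so the final letter is not what conditions the rule; the number of vowels is.
"nin" has 1 vowel. The stems with 1 vowel (nil → hanil, lep → halep) add the prefix ha-.
The other patterns: stems with 2 vowels add ti- … -ar around the stem; stems with 3 vowels insert -ur- after the first vowel.
So nin → hanin.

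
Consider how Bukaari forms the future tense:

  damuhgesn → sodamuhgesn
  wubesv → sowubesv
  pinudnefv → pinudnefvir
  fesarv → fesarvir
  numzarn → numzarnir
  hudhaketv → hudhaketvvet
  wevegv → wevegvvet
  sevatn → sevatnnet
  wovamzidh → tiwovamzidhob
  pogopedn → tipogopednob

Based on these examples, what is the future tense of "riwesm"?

"riwesm" has second-to-last letter 's'. The stems whose second-to-last letter is 's' (damuhgesn → sodamuhgesn, wubesv → sowubesv) add the prefix so-.
So riwesm → soriwesm.

soriwesm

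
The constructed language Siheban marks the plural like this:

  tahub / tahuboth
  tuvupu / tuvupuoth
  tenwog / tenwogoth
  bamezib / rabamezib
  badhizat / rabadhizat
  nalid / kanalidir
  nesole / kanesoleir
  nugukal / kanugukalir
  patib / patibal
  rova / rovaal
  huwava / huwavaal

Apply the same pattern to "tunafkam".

"tunafkam" begins with t-. The stems beginning with t- (tahub → tahuboth, tuvupu → tuvupuoth, tenwog → tenwogoth) add -oth.
So tunafkam → tunafkamoth.

tunafkamoth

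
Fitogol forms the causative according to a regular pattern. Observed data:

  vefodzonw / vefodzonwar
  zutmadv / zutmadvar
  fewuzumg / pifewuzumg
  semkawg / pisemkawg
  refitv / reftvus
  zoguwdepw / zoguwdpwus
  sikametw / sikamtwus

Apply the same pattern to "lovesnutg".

zutmadv and refitv both end in -v yet inflect differently (zutmadvar, reftvus), so the final letter is not what conditions the rule; the second-to-last letter is.
"lovesnutg" has second-to-last letter 't'. The stems whose second-to-last letter is 't' (refitv → reftvus, sikametw → sikamtwus) delete the last vowel and add -us.
The other patterns: stems whose second-to-last letter is 'd' or 'n' add -ar; stems whose second-to-last letter is 'm' or 'w' add the prefix pi-.
So lovesnutg → lovesntgus.

lovesntgus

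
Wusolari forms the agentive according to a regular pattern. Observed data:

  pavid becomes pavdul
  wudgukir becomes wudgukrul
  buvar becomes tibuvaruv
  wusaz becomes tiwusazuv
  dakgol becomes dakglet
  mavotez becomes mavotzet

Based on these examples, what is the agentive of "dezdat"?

wudgukir and buvar both end in -r yet inflect differently (wudgukrul, tibuvaruv), so the final letter is not what conditions the rule; the last vowel is.
"dezdat" has last vowel 'a'. The stems whose last vowel is 'a' (buvar → tibuvaruv, wusaz → tiwusazuv) add ti- … -uv around the stem.
The other patterns: stems whose last vowel is 'i' delete the last vowel and add -ul; stems whose last vowel is 'e' or 'o' delete the last vowel and add -et.
So dezdat → tidezdatuv.

tidezdatuv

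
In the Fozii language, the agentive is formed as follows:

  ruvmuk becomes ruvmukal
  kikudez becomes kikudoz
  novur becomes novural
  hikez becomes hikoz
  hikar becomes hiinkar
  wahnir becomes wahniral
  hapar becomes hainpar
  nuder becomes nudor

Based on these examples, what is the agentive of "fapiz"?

"fapiz" has last vowel 'i'. The one such stem in the data (wahnir → wahniral) adds -al, so the same rule applies.
So fapiz → fapizal.

fapizal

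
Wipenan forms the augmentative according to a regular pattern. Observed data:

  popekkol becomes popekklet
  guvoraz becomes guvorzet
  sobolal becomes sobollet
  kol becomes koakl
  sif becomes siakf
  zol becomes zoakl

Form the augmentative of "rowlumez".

rowlumzet

kol and popekkol both end in -l yet inflect differently (koakl, popekklet), so the final letter is not what conditions the rule; the number of vowels is.
"rowlumez" has 3 vowels. The stems with 3 vowels (popekkol → popekklet, sobolal → sobollet, guvoraz → guvorzet) delete the last vowel and add -et.
The other pattern: stems with 1 vowel insert -ak- after the first vowel.
So rowlumez → rowlumzet.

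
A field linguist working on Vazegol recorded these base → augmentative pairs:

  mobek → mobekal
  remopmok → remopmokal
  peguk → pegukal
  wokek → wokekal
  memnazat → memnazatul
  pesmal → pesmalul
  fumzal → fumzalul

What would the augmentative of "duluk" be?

mobek and memnazat both begin with m- yet inflect differently (mobekal, memnazatul), so the first letter is not what conditions the rule; the final letter is.
"duluk" ends in -k. The stems ending in -k (mobek → mobekal, remopmok → remopmokal, peguk → pegukal) add -al.
The other pattern: stems ending in -l or -t add -ul.
So duluk → dulukal.

dulukal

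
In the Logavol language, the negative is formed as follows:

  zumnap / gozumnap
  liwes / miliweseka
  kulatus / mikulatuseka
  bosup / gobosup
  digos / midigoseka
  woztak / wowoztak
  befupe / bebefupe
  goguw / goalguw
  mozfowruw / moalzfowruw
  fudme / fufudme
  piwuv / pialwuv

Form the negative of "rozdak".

rorozdak

kulatus and bosup both have last vowel 'u' yet inflect differently (mikulatuseka, gobosup), so the last vowel is not what conditions the rule; the final letter is.
"rozdak" ends in -k. The one such stem in the data (woztak → wowoztak) repeats the first consonant+vowel as a prefix (as do befupe, fudme), so the same rule applies.
The other patterns: stems ending in -s add mi- … -eka around the stem; stems ending in -p add the prefix go-; stems ending in -v or -w insert -al- after the first vowel.
So rozdak → rorozdak.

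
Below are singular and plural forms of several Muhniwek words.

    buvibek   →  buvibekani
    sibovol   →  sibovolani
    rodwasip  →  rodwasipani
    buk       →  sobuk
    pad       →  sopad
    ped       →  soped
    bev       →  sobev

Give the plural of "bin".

"bin" has 1 vowel. The stems with 1 vowel (buk → sobuk, pad → sopad, ped → soped) add the prefix so-.
The other pattern: stems with 3 vowels add -ani.
So bin → sobin.

sobin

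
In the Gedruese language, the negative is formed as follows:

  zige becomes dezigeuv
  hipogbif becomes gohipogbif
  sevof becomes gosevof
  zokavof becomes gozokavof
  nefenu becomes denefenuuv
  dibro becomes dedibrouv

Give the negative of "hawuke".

dehawukeuv

"hawuke" ends in a vowel. The stems ending in a vowel (dibro → dedibrouv, zige → dezigeuv, nefenu → denefenuuv) add de- … -uv around the stem.
The other pattern: stems ending in a consonant add the prefix go-.
So hawuke → dehawukeuv.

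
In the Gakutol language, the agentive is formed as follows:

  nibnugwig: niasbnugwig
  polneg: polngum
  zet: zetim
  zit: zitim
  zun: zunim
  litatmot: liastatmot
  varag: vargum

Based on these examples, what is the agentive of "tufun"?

varag and nibnugwig both end in -g yet inflect differently (vargum, niasbnugwig), so the final letter is not what conditions the rule; the number of vowels is.
"tufun" has 2 vowels. The stems with 2 vowels (varag → vargum, polneg → polngum) delete the last vowel and add -um.
So tufun → tufnum.

tufnum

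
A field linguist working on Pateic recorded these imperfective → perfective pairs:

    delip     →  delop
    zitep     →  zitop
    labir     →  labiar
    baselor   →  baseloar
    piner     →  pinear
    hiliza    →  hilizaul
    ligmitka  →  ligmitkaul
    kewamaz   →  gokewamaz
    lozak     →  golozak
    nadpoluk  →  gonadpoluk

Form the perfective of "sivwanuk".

gosivwanuk

delip and labir both have last vowel 'i' yet inflect differently (delop, labiar), so the last vowel is not what conditions the rule; the final letter is.
"sivwanuk" ends in -k. The stems ending in -k (lozak → golozak, nadpoluk → gonadpoluk) add the prefix go-.
So sivwanuk → gosivwanuk.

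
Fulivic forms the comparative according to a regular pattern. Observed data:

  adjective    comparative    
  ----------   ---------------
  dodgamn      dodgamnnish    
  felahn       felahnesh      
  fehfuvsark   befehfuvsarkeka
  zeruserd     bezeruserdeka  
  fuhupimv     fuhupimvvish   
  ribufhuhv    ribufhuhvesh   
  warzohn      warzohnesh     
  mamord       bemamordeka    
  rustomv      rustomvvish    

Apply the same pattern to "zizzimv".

"zizzimv" has second-to-last letter 'm'. The stems whose second-to-last letter is 'm' (fuhupimv → fuhupimvvish, rustomv → rustomvvish, dodgamn → dodgamnnish) double the final consonant and add -ish.
The other patterns: stems whose second-to-last letter is 'h' add -esh; stems whose second-to-last letter is 'r' add be- … -eka around the stem.
So zizzimv → zizzimvvish.

zizzimvvish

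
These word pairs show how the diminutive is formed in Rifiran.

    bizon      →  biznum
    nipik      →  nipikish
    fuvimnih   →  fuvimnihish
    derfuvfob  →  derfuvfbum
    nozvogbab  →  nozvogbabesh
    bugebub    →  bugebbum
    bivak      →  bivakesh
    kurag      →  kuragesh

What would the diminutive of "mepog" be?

"mepog" has last vowel 'o'. The stems whose last vowel is 'o' (bizon → biznum, derfuvfob → derfuvfbum) delete the last vowel and add -um.
So mepog → mepgum.

mepgum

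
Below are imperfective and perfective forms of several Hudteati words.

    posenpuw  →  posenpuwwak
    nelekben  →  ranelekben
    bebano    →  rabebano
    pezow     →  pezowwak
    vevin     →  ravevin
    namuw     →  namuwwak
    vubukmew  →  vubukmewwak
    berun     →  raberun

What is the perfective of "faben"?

vubukmew and nelekben both have last vowel 'e' yet inflect differently (vubukmewwak, ranelekben), so the last vowel is not what conditions the rule; the final letter is.
"faben" ends in -n. The stems ending in -n (nelekben → ranelekben, vevin → ravevin, berun → raberun) add the prefix ra-.
So faben → rafaben.

rafaben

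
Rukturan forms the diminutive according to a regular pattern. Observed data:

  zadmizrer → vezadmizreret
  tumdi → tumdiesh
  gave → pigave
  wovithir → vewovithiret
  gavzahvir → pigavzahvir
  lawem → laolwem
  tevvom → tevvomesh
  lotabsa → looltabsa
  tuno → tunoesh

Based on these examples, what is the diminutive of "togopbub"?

"togopbub" begins with t-. The stems beginning with t- (tevvom → tevvomesh, tuno → tunoesh, tumdi → tumdiesh) add -esh.
So togopbub → togopbubesh.

togopbubesh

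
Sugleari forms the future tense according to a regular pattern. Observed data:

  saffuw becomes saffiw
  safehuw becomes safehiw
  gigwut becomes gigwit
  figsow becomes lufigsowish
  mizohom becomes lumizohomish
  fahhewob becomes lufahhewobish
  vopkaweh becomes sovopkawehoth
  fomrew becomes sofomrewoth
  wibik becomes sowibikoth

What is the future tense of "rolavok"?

lurolavokish

"rolavok" has last vowel 'o'. The stems whose last vowel is 'o' (figsow → lufigsowish, mizohom → lumizohomish, fahhewob → lufahhewobish) add lu- … -ish around the stem.
So rolavok → lurolavokish.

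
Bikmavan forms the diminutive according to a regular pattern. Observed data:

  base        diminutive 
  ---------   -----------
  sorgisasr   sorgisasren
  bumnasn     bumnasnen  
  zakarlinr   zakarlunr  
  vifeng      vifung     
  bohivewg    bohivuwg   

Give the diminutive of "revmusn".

revmusnen

sorgisasr and zakarlinr both end in -r yet inflect differently (sorgisasren, zakarlunr), so the final letter is not what conditions the rule; the second-to-last letter is.
"revmusn" has second-to-last letter 's'. The stems whose second-to-last letter is 's' (sorgisasr → sorgisasren, bumnasn → bumnasnen) add -en.
So revmusn → revmusnen.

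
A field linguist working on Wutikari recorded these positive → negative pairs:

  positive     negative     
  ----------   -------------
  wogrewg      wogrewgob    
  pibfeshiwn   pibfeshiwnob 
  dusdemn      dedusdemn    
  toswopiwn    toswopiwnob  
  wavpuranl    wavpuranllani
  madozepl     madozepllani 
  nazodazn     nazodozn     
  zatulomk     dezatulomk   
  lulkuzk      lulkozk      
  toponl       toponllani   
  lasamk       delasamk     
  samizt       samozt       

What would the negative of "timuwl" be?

timuwlob

"timuwl" has second-to-last letter 'w'. The stems whose second-to-last letter is 'w' (wogrewg → wogrewgob, pibfeshiwn → pibfeshiwnob, toswopiwn → toswopiwnob) add -ob.
So timuwl → timuwlob.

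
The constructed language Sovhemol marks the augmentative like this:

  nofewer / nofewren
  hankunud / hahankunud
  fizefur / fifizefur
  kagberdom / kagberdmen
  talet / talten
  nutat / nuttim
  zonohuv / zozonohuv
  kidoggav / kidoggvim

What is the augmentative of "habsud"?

hahabsud

zonohuv and kidoggav both end in -v yet inflect differently (zozonohuv, kidoggvim), so the final letter is not what conditions the rule; the last vowel is.
"habsud" has last vowel 'u'. The stems whose last vowel is 'u' (hankunud → hahankunud, zonohuv → zozonohuv, fizefur → fifizefur) repeat the first consonant+vowel as a prefix.
So habsud → hahabsud.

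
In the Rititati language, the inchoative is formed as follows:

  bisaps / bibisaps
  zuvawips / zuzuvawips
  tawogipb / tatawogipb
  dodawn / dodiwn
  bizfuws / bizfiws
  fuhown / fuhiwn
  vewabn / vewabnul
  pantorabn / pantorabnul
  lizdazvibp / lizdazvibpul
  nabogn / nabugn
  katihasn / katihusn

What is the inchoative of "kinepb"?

kikinepb

bisaps and bizfuws both end in -s yet inflect differently (bibisaps, bizfiws), so the final letter is not what conditions the rule; the second-to-last letter is.
"kinepb" has second-to-last letter 'p'. The stems whose second-to-last letter is 'p' (bisaps → bibisaps, zuvawips → zuzuvawips, tawogipb → tatawogipb) repeat the first consonant+vowel as a prefix.
So kinepb → kikinepb.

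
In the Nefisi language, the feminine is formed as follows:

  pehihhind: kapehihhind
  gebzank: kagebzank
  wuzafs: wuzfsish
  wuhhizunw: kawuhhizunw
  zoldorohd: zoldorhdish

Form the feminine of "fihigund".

kafihigund

pehihhind and zoldorohd both end in -d yet inflect differently (kapehihhind, zoldorhdish), so the final letter is not what conditions the rule; the second-to-last letter is.
"fihigund" has second-to-last letter 'n'. The stems whose second-to-last letter is 'n' (gebzank → kagebzank, pehihhind → kapehihhind, wuhhizunw → kawuhhizunw) add the prefix ka-.
So fihigund → kafihigund.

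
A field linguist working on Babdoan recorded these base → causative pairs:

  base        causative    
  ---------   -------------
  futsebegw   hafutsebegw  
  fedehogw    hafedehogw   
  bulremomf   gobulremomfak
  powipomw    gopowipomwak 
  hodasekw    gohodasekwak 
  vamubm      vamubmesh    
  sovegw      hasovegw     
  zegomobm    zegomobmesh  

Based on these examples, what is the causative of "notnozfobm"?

"notnozfobm" has second-to-last letter 'b'. The stems whose second-to-last letter is 'b' (zegomobm → zegomobmesh, vamubm → vamubmesh) add -esh.
So notnozfobm → notnozfobmesh.

notnozfobmesh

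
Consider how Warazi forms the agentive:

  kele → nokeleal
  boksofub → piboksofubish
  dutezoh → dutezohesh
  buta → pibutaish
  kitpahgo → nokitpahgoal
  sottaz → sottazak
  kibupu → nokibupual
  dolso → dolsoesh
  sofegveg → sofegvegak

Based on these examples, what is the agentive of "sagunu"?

"sagunu" begins with s-. The stems beginning with s- (sofegveg → sofegvegak, sottaz → sottazak) add -ak.
The other patterns: stems beginning with k- add no- … -al around the stem; stems beginning with b- add pi- … -ish around the stem; stems beginning with d- add -esh.
So sagunu → sagunuak.

sagunuak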